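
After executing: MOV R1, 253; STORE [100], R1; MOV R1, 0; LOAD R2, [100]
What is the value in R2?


Register and memory trace:
  MOV R1, 253  → R1 = 253
  STORE [100], R1  → mem[100] = 253
  MOV R1, 0  → R1 = 0
  LOAD R2, [100]  → R2 = mem[100] = 253
Final: R2 = 253

253


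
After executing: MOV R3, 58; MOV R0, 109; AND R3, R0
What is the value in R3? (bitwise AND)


Register state trace:
  MOV R3, 58  → R3 = 58 (0b00111010)
  MOV R0, 109  → R0 = 109 (0b01101101)
  AND R3, R0  → R3 = 58 AND 109 = 40 (0b00101000)
Final: R3 = 40

40


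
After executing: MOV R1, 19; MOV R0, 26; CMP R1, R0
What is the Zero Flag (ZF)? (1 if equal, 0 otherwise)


Register state trace:
  MOV R1, 19  → R1 = 19
  MOV R0, 26  → R0 = 26
  CMP R1, R0  → computes 19 - 26 = -7
  Result is nonzero, so values are not equal
ZF = 0

0


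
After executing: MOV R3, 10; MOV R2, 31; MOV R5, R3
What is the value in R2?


Register state trace:
  MOV R3, 10  → R3 = 10
  MOV R2, 31  → R2 = 31
  MOV R5, R3  → R5 = 10
Final: R2 = 31

31


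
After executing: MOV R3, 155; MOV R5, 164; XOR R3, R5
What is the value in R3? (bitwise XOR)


Register state trace:
  MOV R3, 155  → R3 = 155 (0b10011011)
  MOV R5, 164  → R5 = 164 (0b10100100)
  XOR R3, R5  → R3 = 155 XOR 164 = 63 (0b00111111)
Final: R3 = 63

63


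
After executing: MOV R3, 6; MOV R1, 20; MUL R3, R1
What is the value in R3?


Register state trace:
  MOV R3, 6  → R3 = 6
  MOV R1, 20  → R1 = 20
  MUL R3, R1  → R3 = 6 * 20 = 120
Final: R3 = 120

120


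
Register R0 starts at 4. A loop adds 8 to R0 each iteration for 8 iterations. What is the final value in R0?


Starting value: R0 = 4
  Iter 1: R0 = 4 + 8 = 12
  Iter 2: R0 = 12 + 8 = 20
  Iter 3: R0 = 20 + 8 = 28
  Iter 4: R0 = 28 + 8 = 36
  Iter 5: R0 = 36 + 8 = 44
  Iter 6: R0 = 44 + 8 = 52
  Iter 7: R0 = 52 + 8 = 60
  Iter 8: R0 = 60 + 8 = 68
Final: R0 = 68

68


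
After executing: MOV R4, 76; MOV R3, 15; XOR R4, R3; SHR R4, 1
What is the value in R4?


Register state trace:
  MOV R4, 76  → R4 = 76 (0b01001100)
  MOV R3, 15  → R3 = 15 (0b00001111)
  XOR R4, R3  → R4 = 76 XOR 15 = 67 (0b01000011)
  SHR R4, 1  → R4 = 67 >> 1 = 33
Final: R4 = 33

33


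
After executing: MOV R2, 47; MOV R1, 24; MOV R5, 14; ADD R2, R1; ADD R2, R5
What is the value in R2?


Register state trace:
  MOV R2, 47  → R2 = 47
  MOV R1, 24  → R1 = 24
  MOV R5, 14  → R5 = 14
  ADD R2, R1  → R2 = 47 + 24 = 71
  ADD R2, R5  → R2 = 71 + 14 = 85
Final: R2 = 85

85


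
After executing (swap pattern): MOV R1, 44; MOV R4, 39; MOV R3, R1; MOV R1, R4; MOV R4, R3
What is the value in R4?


Register state trace (swap pattern):
  MOV R1, 44  → R1 = 44
  MOV R4, 39  → R4 = 39
  MOV R3, R1  → R3 = 44  (save R1)
  MOV R1, R4  → R1 = 39  (R1 gets R4's value)
  MOV R4, R3  → R4 = 44  (R4 gets saved value)
Final: R4 = 44

44


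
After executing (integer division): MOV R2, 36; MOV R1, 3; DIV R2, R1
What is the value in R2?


Register state trace:
  MOV R2, 36  → R2 = 36
  MOV R1, 3  → R1 = 3
  DIV R2, R1  → R2 = 36 // 3 = 12
Final: R2 = 12

12


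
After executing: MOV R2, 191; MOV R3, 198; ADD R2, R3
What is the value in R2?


Register state trace:
  MOV R2, 191  → R2 = 191
  MOV R3, 198  → R3 = 198
  ADD R2, R3  → R2 = 191 + 198 = 389
Final: R2 = 389

389


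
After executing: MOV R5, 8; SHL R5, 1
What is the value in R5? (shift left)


Register state trace:
  MOV R5, 8  → R5 = 8
  SHL R5, 1  → R5 = 8 << 1 = 8 * 2^1 = 16
Final: R5 = 16

16


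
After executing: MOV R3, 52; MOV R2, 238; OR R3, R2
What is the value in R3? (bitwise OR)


Register state trace:
  MOV R3, 52  → R3 = 52 (0b00110100)
  MOV R2, 238  → R2 = 238 (0b11101110)
  OR R3, R2   → R3 = 52 OR 238 = 254 (0b11111110)
Final: R3 = 254

254


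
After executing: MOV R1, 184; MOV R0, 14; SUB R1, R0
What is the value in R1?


Register state trace:
  MOV R1, 184  → R1 = 184
  MOV R0, 14  → R0 = 14
  SUB R1, R0  → R1 = 184 - 14 = 170
Final: R1 = 170

170


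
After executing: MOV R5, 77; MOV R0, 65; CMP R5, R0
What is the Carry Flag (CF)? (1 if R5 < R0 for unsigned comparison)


Register state trace:
  MOV R5, 77  → R5 = 77
  MOV R0, 65  → R0 = 65
  CMP R5, R0  → unsigned 77 - 65: no borrow
  77 >= 65, so CF = 0
CF = 0

0


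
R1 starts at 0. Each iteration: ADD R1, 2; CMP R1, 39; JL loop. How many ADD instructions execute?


Loop trace (R1 starts at 0, target 39, step 2):
  ADD #1: R1 = 0 + 2 = 2  → 2 < 39, loop
  ADD #2: R1 = 2 + 2 = 4  → 4 < 39, loop
  ADD #3: R1 = 4 + 2 = 6  → 6 < 39, loop
  ADD #4: R1 = 6 + 2 = 8  → 8 < 39, loop
  ADD #5: R1 = 8 + 2 = 10  → 10 < 39, loop
  ADD #6: R1 = 10 + 2 = 12  → 12 < 39, loop
  ADD #7: R1 = 12 + 2 = 14  → 14 < 39, loop
  ADD #8: R1 = 14 + 2 = 16  → 16 < 39, loop
  ADD #9: R1 = 16 + 2 = 18  → 18 < 39, loop
  ADD #10: R1 = 18 + 2 = 20  → 20 < 39, loop
  ADD #11: R1 = 20 + 2 = 22  → 22 < 39, loop
  ADD #12: R1 = 22 + 2 = 24  → 24 < 39, loop
  ADD #13: R1 = 24 + 2 = 26  → 26 < 39, loop
  ADD #14: R1 = 26 + 2 = 28  → 28 < 39, loop
  ADD #15: R1 = 28 + 2 = 30  → 30 < 39, loop
  ADD #16: R1 = 30 + 2 = 32  → 32 < 39, loop
  ADD #17: R1 = 32 + 2 = 34  → 34 < 39, loop
  ADD #18: R1 = 34 + 2 = 36  → 36 < 39, loop
  ADD #19: R1 = 36 + 2 = 38  → 38 < 39, loop
  ADD #20: R1 = 38 + 2 = 40  → 40 >= 39, exit
Total ADD instructions: 20

20


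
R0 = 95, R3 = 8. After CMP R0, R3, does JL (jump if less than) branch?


Trace:
  R0 = 95, R3 = 8
  CMP R0, R3  → compares 95 vs 8
  JL checks: is 95 less than 8?
  95 > 8, so condition is false
Branch taken: No

No


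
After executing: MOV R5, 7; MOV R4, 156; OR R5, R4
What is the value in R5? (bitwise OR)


Register state trace:
  MOV R5, 7  → R5 = 7 (0b00000111)
  MOV R4, 156  → R4 = 156 (0b10011100)
  OR R5, R4   → R5 = 7 OR 156 = 159 (0b10011111)
Final: R5 = 159

159


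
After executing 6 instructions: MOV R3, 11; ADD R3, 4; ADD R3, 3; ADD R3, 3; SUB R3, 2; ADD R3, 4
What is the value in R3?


Register state trace:
  MOV R3, 11  → R3 = 11
  ADD R3, 4  → R3 = 11 + 4 = 15
  ADD R3, 3  → R3 = 15 + 3 = 18
  ADD R3, 3  → R3 = 18 + 3 = 21
  SUB R3, 2  → R3 = 21 - 2 = 19
  ADD R3, 4  → R3 = 19 + 4 = 23
Final: R3 = 23

23


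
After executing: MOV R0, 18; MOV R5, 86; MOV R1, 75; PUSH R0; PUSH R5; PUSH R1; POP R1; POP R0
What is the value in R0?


Stack trace (top is rightmost):
  MOV R0, 18  → R0 = 18
  MOV R5, 86  → R5 = 86
  MOV R1, 75  → R1 = 75
  PUSH R0  → stack: [18]
  PUSH R5  → stack: [18, 86]
  PUSH R1  → stack: [18, 86, 75]
  POP R1  → R1 = 75, stack: [18, 86]
  POP R0  → R0 = 86, stack: [18]
Final: R0 = 86

86


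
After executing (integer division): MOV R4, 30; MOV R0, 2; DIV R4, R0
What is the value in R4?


Register state trace:
  MOV R4, 30  → R4 = 30
  MOV R0, 2  → R0 = 2
  DIV R4, R0  → R4 = 30 // 2 = 15
Final: R4 = 15

15


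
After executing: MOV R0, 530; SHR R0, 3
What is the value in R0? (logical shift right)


Register state trace:
  MOV R0, 530  → R0 = 530
  SHR R0, 3  → R0 = 530 >> 3 = 530 // 2^3 = 66
Final: R0 = 66

66


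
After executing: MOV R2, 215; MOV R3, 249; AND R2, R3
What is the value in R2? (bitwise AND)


Register state trace:
  MOV R2, 215  → R2 = 215 (0b11010111)
  MOV R3, 249  → R3 = 249 (0b11111001)
  AND R2, R3  → R2 = 215 AND 249 = 209 (0b11010001)
Final: R2 = 209

209


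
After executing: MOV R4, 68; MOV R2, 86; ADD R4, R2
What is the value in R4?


Register state trace:
  MOV R4, 68  → R4 = 68
  MOV R2, 86  → R2 = 86
  ADD R4, R2  → R4 = 68 + 86 = 154
Final: R4 = 154

154


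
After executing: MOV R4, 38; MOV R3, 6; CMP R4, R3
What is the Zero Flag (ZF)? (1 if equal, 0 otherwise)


Register state trace:
  MOV R4, 38  → R4 = 38
  MOV R3, 6  → R3 = 6
  CMP R4, R3  → computes 38 - 6 = 32
  Result is nonzero, so values are not equal
ZF = 0

0


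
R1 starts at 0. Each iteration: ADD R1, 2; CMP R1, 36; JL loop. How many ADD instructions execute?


Loop trace (R1 starts at 0, target 36, step 2):
  ADD #1: R1 = 0 + 2 = 2  → 2 < 36, loop
  ADD #2: R1 = 2 + 2 = 4  → 4 < 36, loop
  ADD #3: R1 = 4 + 2 = 6  → 6 < 36, loop
  ADD #4: R1 = 6 + 2 = 8  → 8 < 36, loop
  ADD #5: R1 = 8 + 2 = 10  → 10 < 36, loop
  ADD #6: R1 = 10 + 2 = 12  → 12 < 36, loop
  ADD #7: R1 = 12 + 2 = 14  → 14 < 36, loop
  ADD #8: R1 = 14 + 2 = 16  → 16 < 36, loop
  ADD #9: R1 = 16 + 2 = 18  → 18 < 36, loop
  ADD #10: R1 = 18 + 2 = 20  → 20 < 36, loop
  ADD #11: R1 = 20 + 2 = 22  → 22 < 36, loop
  ADD #12: R1 = 22 + 2 = 24  → 24 < 36, loop
  ADD #13: R1 = 24 + 2 = 26  → 26 < 36, loop
  ADD #14: R1 = 26 + 2 = 28  → 28 < 36, loop
  ADD #15: R1 = 28 + 2 = 30  → 30 < 36, loop
  ADD #16: R1 = 30 + 2 = 32  → 32 < 36, loop
  ADD #17: R1 = 32 + 2 = 34  → 34 < 36, loop
  ADD #18: R1 = 34 + 2 = 36  → 36 >= 36, exit
Total ADD instructions: 18

18


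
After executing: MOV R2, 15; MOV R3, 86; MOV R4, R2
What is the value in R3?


Register state trace:
  MOV R2, 15  → R2 = 15
  MOV R3, 86  → R3 = 86
  MOV R4, R2  → R4 = 15
Final: R3 = 86

86


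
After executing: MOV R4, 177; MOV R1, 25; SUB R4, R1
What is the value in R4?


Register state trace:
  MOV R4, 177  → R4 = 177
  MOV R1, 25  → R1 = 25
  SUB R4, R1  → R4 = 177 - 25 = 152
Final: R4 = 152

152


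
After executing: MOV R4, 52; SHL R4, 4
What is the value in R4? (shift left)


Register state trace:
  MOV R4, 52  → R4 = 52
  SHL R4, 4  → R4 = 52 << 4 = 52 * 2^4 = 832
Final: R4 = 832

832


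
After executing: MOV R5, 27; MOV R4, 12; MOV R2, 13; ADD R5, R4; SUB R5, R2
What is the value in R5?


Register state trace:
  MOV R5, 27  → R5 = 27
  MOV R4, 12  → R4 = 12
  MOV R2, 13  → R2 = 13
  ADD R5, R4  → R5 = 27 + 12 = 39
  SUB R5, R2  → R5 = 39 - 13 = 26
Final: R5 = 26

26


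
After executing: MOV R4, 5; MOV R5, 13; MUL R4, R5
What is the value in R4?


Register state trace:
  MOV R4, 5  → R4 = 5
  MOV R5, 13  → R5 = 13
  MUL R4, R5  → R4 = 5 * 13 = 65
Final: R4 = 65

65


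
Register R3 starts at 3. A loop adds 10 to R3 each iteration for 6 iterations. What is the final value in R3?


Starting value: R3 = 3
  Iter 1: R3 = 3 + 10 = 13
  Iter 2: R3 = 13 + 10 = 23
  Iter 3: R3 = 23 + 10 = 33
  Iter 4: R3 = 33 + 10 = 43
  Iter 5: R3 = 43 + 10 = 53
  Iter 6: R3 = 53 + 10 = 63
Final: R3 = 63

63


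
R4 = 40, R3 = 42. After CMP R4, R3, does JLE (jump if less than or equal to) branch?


Trace:
  R4 = 40, R3 = 42
  CMP R4, R3  → compares 40 vs 42
  JLE checks: is 40 less than or equal to 42?
  40 < 42, so condition is true
Branch taken: Yes

Yes


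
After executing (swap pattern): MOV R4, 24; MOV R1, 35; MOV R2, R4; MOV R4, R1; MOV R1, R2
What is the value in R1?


Register state trace (swap pattern):
  MOV R4, 24  → R4 = 24
  MOV R1, 35  → R1 = 35
  MOV R2, R4  → R2 = 24  (save R4)
  MOV R4, R1  → R4 = 35  (R4 gets R1's value)
  MOV R1, R2  → R1 = 24  (R1 gets saved value)
Final: R1 = 24

24


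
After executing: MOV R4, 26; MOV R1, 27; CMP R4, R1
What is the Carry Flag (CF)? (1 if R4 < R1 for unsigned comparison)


Register state trace:
  MOV R4, 26  → R4 = 26
  MOV R1, 27  → R1 = 27
  CMP R4, R1  → unsigned 26 - 27: borrow occurs
  26 < 27, so CF = 1
CF = 1

1


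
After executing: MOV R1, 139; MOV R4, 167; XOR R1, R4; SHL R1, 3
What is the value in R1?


Register state trace:
  MOV R1, 139  → R1 = 139 (0b10001011)
  MOV R4, 167  → R4 = 167 (0b10100111)
  XOR R1, R4  → R1 = 139 XOR 167 = 44 (0b00101100)
  SHL R1, 3  → R1 = 44 << 3 = 352
Final: R1 = 352

352


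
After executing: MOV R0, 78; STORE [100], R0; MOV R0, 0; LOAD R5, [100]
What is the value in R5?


Register and memory trace:
  MOV R0, 78  → R0 = 78
  STORE [100], R0  → mem[100] = 78
  MOV R0, 0  → R0 = 0
  LOAD R5, [100]  → R5 = mem[100] = 78
Final: R5 = 78

78


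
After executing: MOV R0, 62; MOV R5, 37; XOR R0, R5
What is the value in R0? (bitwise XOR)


Register state trace:
  MOV R0, 62  → R0 = 62 (0b00111110)
  MOV R5, 37  → R5 = 37 (0b00100101)
  XOR R0, R5  → R0 = 62 XOR 37 = 27 (0b00011011)
Final: R0 = 27

27


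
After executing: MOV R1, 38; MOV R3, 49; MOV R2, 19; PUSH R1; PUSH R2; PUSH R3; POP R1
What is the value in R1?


Stack trace (top is rightmost):
  MOV R1, 38  → R1 = 38
  MOV R3, 49  → R3 = 49
  MOV R2, 19  → R2 = 19
  PUSH R1  → stack: [38]
  PUSH R2  → stack: [38, 19]
  PUSH R3  → stack: [38, 19, 49]
  POP R1  → R1 = 49, stack: [38, 19]
Final: R1 = 49

49


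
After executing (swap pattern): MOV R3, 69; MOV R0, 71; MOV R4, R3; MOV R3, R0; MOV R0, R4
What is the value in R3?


Register state trace (swap pattern):
  MOV R3, 69  → R3 = 69
  MOV R0, 71  → R0 = 71
  MOV R4, R3  → R4 = 69  (save R3)
  MOV R3, R0  → R3 = 71  (R3 gets R0's value)
  MOV R0, R4  → R0 = 69  (R0 gets saved value)
Final: R3 = 71

71


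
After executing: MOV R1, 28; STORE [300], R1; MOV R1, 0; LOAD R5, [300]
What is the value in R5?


Register and memory trace:
  MOV R1, 28  → R1 = 28
  STORE [300], R1  → mem[300] = 28
  MOV R1, 0  → R1 = 0
  LOAD R5, [300]  → R5 = mem[300] = 28
Final: R5 = 28

28


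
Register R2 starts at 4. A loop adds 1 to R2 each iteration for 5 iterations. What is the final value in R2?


Starting value: R2 = 4
  Iter 1: R2 = 4 + 1 = 5
  Iter 2: R2 = 5 + 1 = 6
  Iter 3: R2 = 6 + 1 = 7
  Iter 4: R2 = 7 + 1 = 8
  Iter 5: R2 = 8 + 1 = 9
Final: R2 = 9

9


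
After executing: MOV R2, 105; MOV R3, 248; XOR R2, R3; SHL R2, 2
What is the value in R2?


Register state trace:
  MOV R2, 105  → R2 = 105 (0b01101001)
  MOV R3, 248  → R3 = 248 (0b11111000)
  XOR R2, R3  → R2 = 105 XOR 248 = 145 (0b10010001)
  SHL R2, 2  → R2 = 145 << 2 = 580
Final: R2 = 580

580


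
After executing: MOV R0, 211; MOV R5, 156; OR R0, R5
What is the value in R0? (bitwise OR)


Register state trace:
  MOV R0, 211  → R0 = 211 (0b11010011)
  MOV R5, 156  → R5 = 156 (0b10011100)
  OR R0, R5   → R0 = 211 OR 156 = 223 (0b11011111)
Final: R0 = 223

223


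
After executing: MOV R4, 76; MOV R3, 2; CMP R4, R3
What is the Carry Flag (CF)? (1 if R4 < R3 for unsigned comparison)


Register state trace:
  MOV R4, 76  → R4 = 76
  MOV R3, 2  → R3 = 2
  CMP R4, R3  → unsigned 76 - 2: no borrow
  76 >= 2, so CF = 0
CF = 0

0


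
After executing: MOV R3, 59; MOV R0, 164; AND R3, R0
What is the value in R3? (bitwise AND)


Register state trace:
  MOV R3, 59  → R3 = 59 (0b00111011)
  MOV R0, 164  → R0 = 164 (0b10100100)
  AND R3, R0  → R3 = 59 AND 164 = 32 (0b00100000)
Final: R3 = 32

32


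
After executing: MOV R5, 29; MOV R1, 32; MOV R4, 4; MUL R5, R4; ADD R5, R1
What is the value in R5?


Register state trace:
  MOV R5, 29  → R5 = 29
  MOV R1, 32  → R1 = 32
  MOV R4, 4  → R4 = 4
  MUL R5, R4  → R5 = 29 * 4 = 116
  ADD R5, R1  → R5 = 116 + 32 = 148
Final: R5 = 148

148


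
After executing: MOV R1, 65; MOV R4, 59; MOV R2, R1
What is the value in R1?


Register state trace:
  MOV R1, 65  → R1 = 65
  MOV R4, 59  → R4 = 59
  MOV R2, R1  → R2 = 65
Final: R1 = 65

65


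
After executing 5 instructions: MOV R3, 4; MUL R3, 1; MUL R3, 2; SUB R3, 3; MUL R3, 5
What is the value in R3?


Register state trace:
  MOV R3, 4  → R3 = 4
  MUL R3, 1  → R3 = 4 * 1 = 4
  MUL R3, 2  → R3 = 4 * 2 = 8
  SUB R3, 3  → R3 = 8 - 3 = 5
  MUL R3, 5  → R3 = 5 * 5 = 25
Final: R3 = 25

25


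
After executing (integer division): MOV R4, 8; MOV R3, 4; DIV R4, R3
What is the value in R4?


Register state trace:
  MOV R4, 8  → R4 = 8
  MOV R3, 4  → R3 = 4
  DIV R4, R3  → R4 = 8 // 4 = 2
Final: R4 = 2

2


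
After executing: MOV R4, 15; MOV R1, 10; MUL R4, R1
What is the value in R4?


Register state trace:
  MOV R4, 15  → R4 = 15
  MOV R1, 10  → R1 = 10
  MUL R4, R1  → R4 = 15 * 10 = 150
Final: R4 = 150

150


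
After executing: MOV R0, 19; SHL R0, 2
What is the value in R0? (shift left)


Register state trace:
  MOV R0, 19  → R0 = 19
  SHL R0, 2  → R0 = 19 << 2 = 19 * 2^2 = 76
Final: R0 = 76

76


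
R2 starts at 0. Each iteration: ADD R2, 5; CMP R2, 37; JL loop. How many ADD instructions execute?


Loop trace (R2 starts at 0, target 37, step 5):
  ADD #1: R2 = 0 + 5 = 5  → 5 < 37, loop
  ADD #2: R2 = 5 + 5 = 10  → 10 < 37, loop
  ADD #3: R2 = 10 + 5 = 15  → 15 < 37, loop
  ADD #4: R2 = 15 + 5 = 20  → 20 < 37, loop
  ADD #5: R2 = 20 + 5 = 25  → 25 < 37, loop
  ADD #6: R2 = 25 + 5 = 30  → 30 < 37, loop
  ADD #7: R2 = 30 + 5 = 35  → 35 < 37, loop
  ADD #8: R2 = 35 + 5 = 40  → 40 >= 37, exit
Total ADD instructions: 8

8


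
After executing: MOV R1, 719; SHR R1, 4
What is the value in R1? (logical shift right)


Register state trace:
  MOV R1, 719  → R1 = 719
  SHR R1, 4  → R1 = 719 >> 4 = 719 // 2^4 = 44
Final: R1 = 44

44


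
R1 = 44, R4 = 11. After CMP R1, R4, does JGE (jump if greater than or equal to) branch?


Trace:
  R1 = 44, R4 = 11
  CMP R1, R4  → compares 44 vs 11
  JGE checks: is 44 greater than or equal to 11?
  44 > 11, so condition is true
Branch taken: Yes

Yes


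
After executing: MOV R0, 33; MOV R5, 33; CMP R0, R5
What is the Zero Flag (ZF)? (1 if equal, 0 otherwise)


Register state trace:
  MOV R0, 33  → R0 = 33
  MOV R5, 33  → R5 = 33
  CMP R0, R5  → computes 33 - 33 = 0
  Result is zero, so values are equal
ZF = 1

1


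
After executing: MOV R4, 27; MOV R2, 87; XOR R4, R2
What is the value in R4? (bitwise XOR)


Register state trace:
  MOV R4, 27  → R4 = 27 (0b00011011)
  MOV R2, 87  → R2 = 87 (0b01010111)
  XOR R4, R2  → R4 = 27 XOR 87 = 76 (0b01001100)
Final: R4 = 76

76


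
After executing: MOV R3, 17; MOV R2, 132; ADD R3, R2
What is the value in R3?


Register state trace:
  MOV R3, 17  → R3 = 17
  MOV R2, 132  → R2 = 132
  ADD R3, R2  → R3 = 17 + 132 = 149
Final: R3 = 149

149


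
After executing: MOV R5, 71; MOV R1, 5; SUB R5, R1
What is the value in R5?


Register state trace:
  MOV R5, 71  → R5 = 71
  MOV R1, 5  → R1 = 5
  SUB R5, R1  → R5 = 71 - 5 = 66
Final: R5 = 66

66


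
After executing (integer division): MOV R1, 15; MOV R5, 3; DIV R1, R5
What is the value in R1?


Register state trace:
  MOV R1, 15  → R1 = 15
  MOV R5, 3  → R5 = 3
  DIV R1, R5  → R1 = 15 // 3 = 5
Final: R1 = 5

5


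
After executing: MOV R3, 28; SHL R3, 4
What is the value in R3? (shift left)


Register state trace:
  MOV R3, 28  → R3 = 28
  SHL R3, 4  → R3 = 28 << 4 = 28 * 2^4 = 448
Final: R3 = 448

448


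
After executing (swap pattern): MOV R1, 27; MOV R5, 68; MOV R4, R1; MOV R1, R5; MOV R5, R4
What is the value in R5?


Register state trace (swap pattern):
  MOV R1, 27  → R1 = 27
  MOV R5, 68  → R5 = 68
  MOV R4, R1  → R4 = 27  (save R1)
  MOV R1, R5  → R1 = 68  (R1 gets R5's value)
  MOV R5, R4  → R5 = 27  (R5 gets saved value)
Final: R5 = 27

27


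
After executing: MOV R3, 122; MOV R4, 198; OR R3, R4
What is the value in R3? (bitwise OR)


Register state trace:
  MOV R3, 122  → R3 = 122 (0b01111010)
  MOV R4, 198  → R4 = 198 (0b11000110)
  OR R3, R4   → R3 = 122 OR 198 = 254 (0b11111110)
Final: R3 = 254

254


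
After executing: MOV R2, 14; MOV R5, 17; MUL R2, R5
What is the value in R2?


Register state trace:
  MOV R2, 14  → R2 = 14
  MOV R5, 17  → R5 = 17
  MUL R2, R5  → R2 = 14 * 17 = 238
Final: R2 = 238

238


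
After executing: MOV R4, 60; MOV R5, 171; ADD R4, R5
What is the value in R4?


Register state trace:
  MOV R4, 60  → R4 = 60
  MOV R5, 171  → R5 = 171
  ADD R4, R5  → R4 = 60 + 171 = 231
Final: R4 = 231

231


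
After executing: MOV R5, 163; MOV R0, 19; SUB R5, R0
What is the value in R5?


Register state trace:
  MOV R5, 163  → R5 = 163
  MOV R0, 19  → R0 = 19
  SUB R5, R0  → R5 = 163 - 19 = 144
Final: R5 = 144

144


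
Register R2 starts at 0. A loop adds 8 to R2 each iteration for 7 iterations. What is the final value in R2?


Starting value: R2 = 0
  Iter 1: R2 = 0 + 8 = 8
  Iter 2: R2 = 8 + 8 = 16
  Iter 3: R2 = 16 + 8 = 24
  Iter 4: R2 = 24 + 8 = 32
  Iter 5: R2 = 32 + 8 = 40
  Iter 6: R2 = 40 + 8 = 48
  Iter 7: R2 = 48 + 8 = 56
Final: R2 = 56

56


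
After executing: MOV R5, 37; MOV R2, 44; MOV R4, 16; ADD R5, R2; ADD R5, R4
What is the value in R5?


Register state trace:
  MOV R5, 37  → R5 = 37
  MOV R2, 44  → R2 = 44
  MOV R4, 16  → R4 = 16
  ADD R5, R2  → R5 = 37 + 44 = 81
  ADD R5, R4  → R5 = 81 + 16 = 97
Final: R5 = 97

97


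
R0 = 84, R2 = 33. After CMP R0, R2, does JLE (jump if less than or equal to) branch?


Trace:
  R0 = 84, R2 = 33
  CMP R0, R2  → compares 84 vs 33
  JLE checks: is 84 less than or equal to 33?
  84 > 33, so condition is false
Branch taken: No

No


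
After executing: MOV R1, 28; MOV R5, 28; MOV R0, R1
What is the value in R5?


Register state trace:
  MOV R1, 28  → R1 = 28
  MOV R5, 28  → R5 = 28
  MOV R0, R1  → R0 = 28
Final: R5 = 28

28


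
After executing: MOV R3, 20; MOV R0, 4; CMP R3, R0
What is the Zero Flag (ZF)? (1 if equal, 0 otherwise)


Register state trace:
  MOV R3, 20  → R3 = 20
  MOV R0, 4  → R0 = 4
  CMP R3, R0  → computes 20 - 4 = 16
  Result is nonzero, so values are not equal
ZF = 0

0


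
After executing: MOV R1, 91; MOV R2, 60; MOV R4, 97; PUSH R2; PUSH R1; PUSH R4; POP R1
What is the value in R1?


Stack trace (top is rightmost):
  MOV R1, 91  → R1 = 91
  MOV R2, 60  → R2 = 60
  MOV R4, 97  → R4 = 97
  PUSH R2  → stack: [60]
  PUSH R1  → stack: [60, 91]
  PUSH R4  → stack: [60, 91, 97]
  POP R1  → R1 = 97, stack: [60, 91]
Final: R1 = 97

97


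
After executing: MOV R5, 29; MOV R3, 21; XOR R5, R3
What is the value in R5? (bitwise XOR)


Register state trace:
  MOV R5, 29  → R5 = 29 (0b00011101)
  MOV R3, 21  → R3 = 21 (0b00010101)
  XOR R5, R3  → R5 = 29 XOR 21 = 8 (0b00001000)
Final: R5 = 8

8


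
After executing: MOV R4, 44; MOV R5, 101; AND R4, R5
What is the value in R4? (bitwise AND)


Register state trace:
  MOV R4, 44  → R4 = 44 (0b00101100)
  MOV R5, 101  → R5 = 101 (0b01100101)
  AND R4, R5  → R4 = 44 AND 101 = 36 (0b00100100)
Final: R4 = 36

36


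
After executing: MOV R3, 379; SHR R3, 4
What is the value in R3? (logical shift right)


Register state trace:
  MOV R3, 379  → R3 = 379
  SHR R3, 4  → R3 = 379 >> 4 = 379 // 2^4 = 23
Final: R3 = 23

23


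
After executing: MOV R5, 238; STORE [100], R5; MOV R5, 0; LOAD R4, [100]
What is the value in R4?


Register and memory trace:
  MOV R5, 238  → R5 = 238
  STORE [100], R5  → mem[100] = 238
  MOV R5, 0  → R5 = 0
  LOAD R4, [100]  → R4 = mem[100] = 238
Final: R4 = 238

238


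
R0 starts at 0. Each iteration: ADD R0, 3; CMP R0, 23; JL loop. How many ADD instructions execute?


Loop trace (R0 starts at 0, target 23, step 3):
  ADD #1: R0 = 0 + 3 = 3  → 3 < 23, loop
  ADD #2: R0 = 3 + 3 = 6  → 6 < 23, loop
  ADD #3: R0 = 6 + 3 = 9  → 9 < 23, loop
  ADD #4: R0 = 9 + 3 = 12  → 12 < 23, loop
  ADD #5: R0 = 12 + 3 = 15  → 15 < 23, loop
  ADD #6: R0 = 15 + 3 = 18  → 18 < 23, loop
  ADD #7: R0 = 18 + 3 = 21  → 21 < 23, loop
  ADD #8: R0 = 21 + 3 = 24  → 24 >= 23, exit
Total ADD instructions: 8

8


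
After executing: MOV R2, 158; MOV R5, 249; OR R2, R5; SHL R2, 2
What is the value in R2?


Register state trace:
  MOV R2, 158  → R2 = 158 (0b10011110)
  MOV R5, 249  → R5 = 249 (0b11111001)
  OR R2, R5  → R2 = 158 OR 249 = 255 (0b11111111)
  SHL R2, 2  → R2 = 255 << 2 = 1020
Final: R2 = 1020

1020


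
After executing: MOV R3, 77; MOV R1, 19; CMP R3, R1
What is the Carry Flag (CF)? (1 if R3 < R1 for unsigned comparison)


Register state trace:
  MOV R3, 77  → R3 = 77
  MOV R1, 19  → R1 = 19
  CMP R3, R1  → unsigned 77 - 19: no borrow
  77 >= 19, so CF = 0
CF = 0

0


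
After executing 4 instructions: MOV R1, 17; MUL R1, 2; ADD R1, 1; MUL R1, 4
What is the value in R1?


Register state trace:
  MOV R1, 17  → R1 = 17
  MUL R1, 2  → R1 = 17 * 2 = 34
  ADD R1, 1  → R1 = 34 + 1 = 35
  MUL R1, 4  → R1 = 35 * 4 = 140
Final: R1 = 140

140


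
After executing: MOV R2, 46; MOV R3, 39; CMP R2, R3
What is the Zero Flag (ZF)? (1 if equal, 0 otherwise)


Register state trace:
  MOV R2, 46  → R2 = 46
  MOV R3, 39  → R3 = 39
  CMP R2, R3  → computes 46 - 39 = 7
  Result is nonzero, so values are not equal
ZF = 0

0


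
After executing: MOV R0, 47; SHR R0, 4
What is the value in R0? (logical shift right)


Register state trace:
  MOV R0, 47  → R0 = 47
  SHR R0, 4  → R0 = 47 >> 4 = 47 // 2^4 = 2
Final: R0 = 2

2


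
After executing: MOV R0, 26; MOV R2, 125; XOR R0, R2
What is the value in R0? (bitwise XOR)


Register state trace:
  MOV R0, 26  → R0 = 26 (0b00011010)
  MOV R2, 125  → R2 = 125 (0b01111101)
  XOR R0, R2  → R0 = 26 XOR 125 = 103 (0b01100111)
Final: R0 = 103

103


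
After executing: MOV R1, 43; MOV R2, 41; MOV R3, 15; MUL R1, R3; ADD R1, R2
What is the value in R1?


Register state trace:
  MOV R1, 43  → R1 = 43
  MOV R2, 41  → R2 = 41
  MOV R3, 15  → R3 = 15
  MUL R1, R3  → R1 = 43 * 15 = 645
  ADD R1, R2  → R1 = 645 + 41 = 686
Final: R1 = 686

686


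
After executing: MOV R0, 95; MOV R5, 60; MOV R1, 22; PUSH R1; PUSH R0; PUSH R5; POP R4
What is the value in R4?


Stack trace (top is rightmost):
  MOV R0, 95  → R0 = 95
  MOV R5, 60  → R5 = 60
  MOV R1, 22  → R1 = 22
  PUSH R1  → stack: [22]
  PUSH R0  → stack: [22, 95]
  PUSH R5  → stack: [22, 95, 60]
  POP R4  → R4 = 60, stack: [22, 95]
Final: R4 = 60

60


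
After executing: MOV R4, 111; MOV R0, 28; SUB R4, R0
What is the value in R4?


Register state trace:
  MOV R4, 111  → R4 = 111
  MOV R0, 28  → R0 = 28
  SUB R4, R0  → R4 = 111 - 28 = 83
Final: R4 = 83

83


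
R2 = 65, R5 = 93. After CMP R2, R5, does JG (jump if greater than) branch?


Trace:
  R2 = 65, R5 = 93
  CMP R2, R5  → compares 65 vs 93
  JG checks: is 65 greater than 93?
  65 < 93, so condition is false
Branch taken: No

No


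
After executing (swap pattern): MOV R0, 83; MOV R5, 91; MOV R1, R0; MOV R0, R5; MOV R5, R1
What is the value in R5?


Register state trace (swap pattern):
  MOV R0, 83  → R0 = 83
  MOV R5, 91  → R5 = 91
  MOV R1, R0  → R1 = 83  (save R0)
  MOV R0, R5  → R0 = 91  (R0 gets R5's value)
  MOV R5, R1  → R5 = 83  (R5 gets saved value)
Final: R5 = 83

83


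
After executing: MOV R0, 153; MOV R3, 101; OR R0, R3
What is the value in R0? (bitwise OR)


Register state trace:
  MOV R0, 153  → R0 = 153 (0b10011001)
  MOV R3, 101  → R3 = 101 (0b01100101)
  OR R0, R3   → R0 = 153 OR 101 = 253 (0b11111101)
Final: R0 = 253

253


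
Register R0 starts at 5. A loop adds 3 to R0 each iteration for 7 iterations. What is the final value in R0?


Starting value: R0 = 5
  Iter 1: R0 = 5 + 3 = 8
  Iter 2: R0 = 8 + 3 = 11
  Iter 3: R0 = 11 + 3 = 14
  Iter 4: R0 = 14 + 3 = 17
  Iter 5: R0 = 17 + 3 = 20
  Iter 6: R0 = 20 + 3 = 23
  Iter 7: R0 = 23 + 3 = 26
Final: R0 = 26

26


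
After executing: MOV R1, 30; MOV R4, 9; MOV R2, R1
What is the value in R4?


Register state trace:
  MOV R1, 30  → R1 = 30
  MOV R4, 9  → R4 = 9
  MOV R2, R1  → R2 = 30
Final: R4 = 9

9


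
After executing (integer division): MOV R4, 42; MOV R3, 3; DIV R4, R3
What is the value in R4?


Register state trace:
  MOV R4, 42  → R4 = 42
  MOV R3, 3  → R3 = 3
  DIV R4, R3  → R4 = 42 // 3 = 14
Final: R4 = 14

14


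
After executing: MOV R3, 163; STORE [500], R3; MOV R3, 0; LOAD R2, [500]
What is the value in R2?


Register and memory trace:
  MOV R3, 163  → R3 = 163
  STORE [500], R3  → mem[500] = 163
  MOV R3, 0  → R3 = 0
  LOAD R2, [500]  → R2 = mem[500] = 163
Final: R2 = 163

163


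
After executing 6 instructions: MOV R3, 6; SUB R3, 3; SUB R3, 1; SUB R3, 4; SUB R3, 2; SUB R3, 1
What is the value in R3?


Register state trace:
  MOV R3, 6  → R3 = 6
  SUB R3, 3  → R3 = 6 - 3 = 3
  SUB R3, 1  → R3 = 3 - 1 = 2
  SUB R3, 4  → R3 = 2 - 4 = -2
  SUB R3, 2  → R3 = -2 - 2 = -4
  SUB R3, 1  → R3 = -4 - 1 = -5
Final: R3 = -5

-5


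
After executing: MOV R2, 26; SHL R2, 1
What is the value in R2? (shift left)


Register state trace:
  MOV R2, 26  → R2 = 26
  SHL R2, 1  → R2 = 26 << 1 = 26 * 2^1 = 52
Final: R2 = 52

52


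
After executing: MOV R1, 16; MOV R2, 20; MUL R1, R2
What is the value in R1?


Register state trace:
  MOV R1, 16  → R1 = 16
  MOV R2, 20  → R2 = 20
  MUL R1, R2  → R1 = 16 * 20 = 320
Final: R1 = 320

320


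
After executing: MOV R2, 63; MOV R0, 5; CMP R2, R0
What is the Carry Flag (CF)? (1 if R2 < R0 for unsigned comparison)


Register state trace:
  MOV R2, 63  → R2 = 63
  MOV R0, 5  → R0 = 5
  CMP R2, R0  → unsigned 63 - 5: no borrow
  63 >= 5, so CF = 0
CF = 0

0


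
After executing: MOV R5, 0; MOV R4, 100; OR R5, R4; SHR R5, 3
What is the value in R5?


Register state trace:
  MOV R5, 0  → R5 = 0 (0b00000000)
  MOV R4, 100  → R4 = 100 (0b01100100)
  OR R5, R4  → R5 = 0 OR 100 = 100 (0b01100100)
  SHR R5, 3  → R5 = 100 >> 3 = 12
Final: R5 = 12

12


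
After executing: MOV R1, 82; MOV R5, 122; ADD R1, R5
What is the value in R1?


Register state trace:
  MOV R1, 82  → R1 = 82
  MOV R5, 122  → R5 = 122
  ADD R1, R5  → R1 = 82 + 122 = 204
Final: R1 = 204

204


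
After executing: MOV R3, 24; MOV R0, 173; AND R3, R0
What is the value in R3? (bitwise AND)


Register state trace:
  MOV R3, 24  → R3 = 24 (0b00011000)
  MOV R0, 173  → R0 = 173 (0b10101101)
  AND R3, R0  → R3 = 24 AND 173 = 8 (0b00001000)
Final: R3 = 8

8


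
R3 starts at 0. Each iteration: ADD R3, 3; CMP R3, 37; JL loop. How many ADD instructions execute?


Loop trace (R3 starts at 0, target 37, step 3):
  ADD #1: R3 = 0 + 3 = 3  → 3 < 37, loop
  ADD #2: R3 = 3 + 3 = 6  → 6 < 37, loop
  ADD #3: R3 = 6 + 3 = 9  → 9 < 37, loop
  ADD #4: R3 = 9 + 3 = 12  → 12 < 37, loop
  ADD #5: R3 = 12 + 3 = 15  → 15 < 37, loop
  ADD #6: R3 = 15 + 3 = 18  → 18 < 37, loop
  ADD #7: R3 = 18 + 3 = 21  → 21 < 37, loop
  ADD #8: R3 = 21 + 3 = 24  → 24 < 37, loop
  ADD #9: R3 = 24 + 3 = 27  → 27 < 37, loop
  ADD #10: R3 = 27 + 3 = 30  → 30 < 37, loop
  ADD #11: R3 = 30 + 3 = 33  → 33 < 37, loop
  ADD #12: R3 = 33 + 3 = 36  → 36 < 37, loop
  ADD #13: R3 = 36 + 3 = 39  → 39 >= 37, exit
Total ADD instructions: 13

13


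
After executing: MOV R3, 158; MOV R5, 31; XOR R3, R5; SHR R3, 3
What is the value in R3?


Register state trace:
  MOV R3, 158  → R3 = 158 (0b10011110)
  MOV R5, 31  → R5 = 31 (0b00011111)
  XOR R3, R5  → R3 = 158 XOR 31 = 129 (0b10000001)
  SHR R3, 3  → R3 = 129 >> 3 = 16
Final: R3 = 16

16


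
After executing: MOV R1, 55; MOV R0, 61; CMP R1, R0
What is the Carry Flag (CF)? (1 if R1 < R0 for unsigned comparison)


Register state trace:
  MOV R1, 55  → R1 = 55
  MOV R0, 61  → R0 = 61
  CMP R1, R0  → unsigned 55 - 61: borrow occurs
  55 < 61, so CF = 1
CF = 1

1


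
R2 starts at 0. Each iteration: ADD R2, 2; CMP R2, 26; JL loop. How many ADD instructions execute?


Loop trace (R2 starts at 0, target 26, step 2):
  ADD #1: R2 = 0 + 2 = 2  → 2 < 26, loop
  ADD #2: R2 = 2 + 2 = 4  → 4 < 26, loop
  ADD #3: R2 = 4 + 2 = 6  → 6 < 26, loop
  ADD #4: R2 = 6 + 2 = 8  → 8 < 26, loop
  ADD #5: R2 = 8 + 2 = 10  → 10 < 26, loop
  ADD #6: R2 = 10 + 2 = 12  → 12 < 26, loop
  ADD #7: R2 = 12 + 2 = 14  → 14 < 26, loop
  ADD #8: R2 = 14 + 2 = 16  → 16 < 26, loop
  ADD #9: R2 = 16 + 2 = 18  → 18 < 26, loop
  ADD #10: R2 = 18 + 2 = 20  → 20 < 26, loop
  ADD #11: R2 = 20 + 2 = 22  → 22 < 26, loop
  ADD #12: R2 = 22 + 2 = 24  → 24 < 26, loop
  ADD #13: R2 = 24 + 2 = 26  → 26 >= 26, exit
Total ADD instructions: 13

13


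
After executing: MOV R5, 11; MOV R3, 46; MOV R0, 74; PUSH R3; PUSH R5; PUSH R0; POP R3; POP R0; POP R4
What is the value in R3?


Stack trace (top is rightmost):
  MOV R5, 11  → R5 = 11
  MOV R3, 46  → R3 = 46
  MOV R0, 74  → R0 = 74
  PUSH R3  → stack: [46]
  PUSH R5  → stack: [46, 11]
  PUSH R0  → stack: [46, 11, 74]
  POP R3  → R3 = 74, stack: [46, 11]
  POP R0  → R0 = 11, stack: [46]
  POP R4  → R4 = 46, stack: []
Final: R3 = 74

74


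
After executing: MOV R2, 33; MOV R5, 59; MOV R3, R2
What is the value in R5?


Register state trace:
  MOV R2, 33  → R2 = 33
  MOV R5, 59  → R5 = 59
  MOV R3, R2  → R3 = 33
Final: R5 = 59

59


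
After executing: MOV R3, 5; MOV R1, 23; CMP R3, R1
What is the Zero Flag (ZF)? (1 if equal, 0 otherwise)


Register state trace:
  MOV R3, 5  → R3 = 5
  MOV R1, 23  → R1 = 23
  CMP R3, R1  → computes 5 - 23 = -18
  Result is nonzero, so values are not equal
ZF = 0

0


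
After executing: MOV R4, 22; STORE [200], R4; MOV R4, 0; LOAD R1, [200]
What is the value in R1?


Register and memory trace:
  MOV R4, 22  → R4 = 22
  STORE [200], R4  → mem[200] = 22
  MOV R4, 0  → R4 = 0
  LOAD R1, [200]  → R1 = mem[200] = 22
Final: R1 = 22

22


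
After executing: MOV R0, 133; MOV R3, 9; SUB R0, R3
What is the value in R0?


Register state trace:
  MOV R0, 133  → R0 = 133
  MOV R3, 9  → R3 = 9
  SUB R0, R3  → R0 = 133 - 9 = 124
Final: R0 = 124

124


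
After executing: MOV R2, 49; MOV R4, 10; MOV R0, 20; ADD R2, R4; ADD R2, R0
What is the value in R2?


Register state trace:
  MOV R2, 49  → R2 = 49
  MOV R4, 10  → R4 = 10
  MOV R0, 20  → R0 = 20
  ADD R2, R4  → R2 = 49 + 10 = 59
  ADD R2, R0  → R2 = 59 + 20 = 79
Final: R2 = 79

79


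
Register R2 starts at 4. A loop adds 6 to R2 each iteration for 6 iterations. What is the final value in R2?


Starting value: R2 = 4
  Iter 1: R2 = 4 + 6 = 10
  Iter 2: R2 = 10 + 6 = 16
  Iter 3: R2 = 16 + 6 = 22
  Iter 4: R2 = 22 + 6 = 28
  Iter 5: R2 = 28 + 6 = 34
  Iter 6: R2 = 34 + 6 = 40
Final: R2 = 40

40


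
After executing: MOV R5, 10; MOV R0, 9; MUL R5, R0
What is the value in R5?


Register state trace:
  MOV R5, 10  → R5 = 10
  MOV R0, 9  → R0 = 9
  MUL R5, R0  → R5 = 10 * 9 = 90
Final: R5 = 90

90


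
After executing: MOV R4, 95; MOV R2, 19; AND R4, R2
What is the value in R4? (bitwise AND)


Register state trace:
  MOV R4, 95  → R4 = 95 (0b01011111)
  MOV R2, 19  → R2 = 19 (0b00010011)
  AND R4, R2  → R4 = 95 AND 19 = 19 (0b00010011)
Final: R4 = 19

19


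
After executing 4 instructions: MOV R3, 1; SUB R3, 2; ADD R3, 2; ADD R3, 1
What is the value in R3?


Register state trace:
  MOV R3, 1  → R3 = 1
  SUB R3, 2  → R3 = 1 - 2 = -1
  ADD R3, 2  → R3 = -1 + 2 = 1
  ADD R3, 1  → R3 = 1 + 1 = 2
Final: R3 = 2

2


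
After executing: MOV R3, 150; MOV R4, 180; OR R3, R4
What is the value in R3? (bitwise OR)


Register state trace:
  MOV R3, 150  → R3 = 150 (0b10010110)
  MOV R4, 180  → R4 = 180 (0b10110100)
  OR R3, R4   → R3 = 150 OR 180 = 182 (0b10110110)
Final: R3 = 182

182


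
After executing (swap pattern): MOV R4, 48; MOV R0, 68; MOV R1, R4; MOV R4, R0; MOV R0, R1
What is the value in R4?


Register state trace (swap pattern):
  MOV R4, 48  → R4 = 48
  MOV R0, 68  → R0 = 68
  MOV R1, R4  → R1 = 48  (save R4)
  MOV R4, R0  → R4 = 68  (R4 gets R0's value)
  MOV R0, R1  → R0 = 48  (R0 gets saved value)
Final: R4 = 68

68


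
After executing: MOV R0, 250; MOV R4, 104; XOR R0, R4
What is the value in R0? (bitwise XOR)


Register state trace:
  MOV R0, 250  → R0 = 250 (0b11111010)
  MOV R4, 104  → R4 = 104 (0b01101000)
  XOR R0, R4  → R0 = 250 XOR 104 = 146 (0b10010010)
Final: R0 = 146

146


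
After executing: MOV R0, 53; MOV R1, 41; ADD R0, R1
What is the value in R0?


Register state trace:
  MOV R0, 53  → R0 = 53
  MOV R1, 41  → R1 = 41
  ADD R0, R1  → R0 = 53 + 41 = 94
Final: R0 = 94

94


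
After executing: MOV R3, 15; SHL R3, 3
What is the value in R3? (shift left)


Register state trace:
  MOV R3, 15  → R3 = 15
  SHL R3, 3  → R3 = 15 << 3 = 15 * 2^3 = 120
Final: R3 = 120

120


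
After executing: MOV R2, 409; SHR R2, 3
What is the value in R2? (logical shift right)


Register state trace:
  MOV R2, 409  → R2 = 409
  SHR R2, 3  → R2 = 409 >> 3 = 409 // 2^3 = 51
Final: R2 = 51

51


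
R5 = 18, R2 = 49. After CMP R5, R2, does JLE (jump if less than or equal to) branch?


Trace:
  R5 = 18, R2 = 49
  CMP R5, R2  → compares 18 vs 49
  JLE checks: is 18 less than or equal to 49?
  18 < 49, so condition is true
Branch taken: Yes

Yes


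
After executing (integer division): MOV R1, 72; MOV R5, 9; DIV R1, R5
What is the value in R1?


Register state trace:
  MOV R1, 72  → R1 = 72
  MOV R5, 9  → R5 = 9
  DIV R1, R5  → R1 = 72 // 9 = 8
Final: R1 = 8

8


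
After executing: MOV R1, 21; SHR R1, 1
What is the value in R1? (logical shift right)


Register state trace:
  MOV R1, 21  → R1 = 21
  SHR R1, 1  → R1 = 21 >> 1 = 21 // 2^1 = 10
Final: R1 = 10

10


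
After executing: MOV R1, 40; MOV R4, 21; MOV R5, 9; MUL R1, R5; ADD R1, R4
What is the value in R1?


Register state trace:
  MOV R1, 40  → R1 = 40
  MOV R4, 21  → R4 = 21
  MOV R5, 9  → R5 = 9
  MUL R1, R5  → R1 = 40 * 9 = 360
  ADD R1, R4  → R1 = 360 + 21 = 381
Final: R1 = 381

381


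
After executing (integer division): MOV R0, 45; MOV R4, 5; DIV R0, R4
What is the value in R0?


Register state trace:
  MOV R0, 45  → R0 = 45
  MOV R4, 5  → R4 = 5
  DIV R0, R4  → R0 = 45 // 5 = 9
Final: R0 = 9

9


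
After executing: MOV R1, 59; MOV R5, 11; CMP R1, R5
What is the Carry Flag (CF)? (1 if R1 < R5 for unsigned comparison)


Register state trace:
  MOV R1, 59  → R1 = 59
  MOV R5, 11  → R5 = 11
  CMP R1, R5  → unsigned 59 - 11: no borrow
  59 >= 11, so CF = 0
CF = 0

0


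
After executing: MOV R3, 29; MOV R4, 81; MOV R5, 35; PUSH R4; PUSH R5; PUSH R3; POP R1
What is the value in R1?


Stack trace (top is rightmost):
  MOV R3, 29  → R3 = 29
  MOV R4, 81  → R4 = 81
  MOV R5, 35  → R5 = 35
  PUSH R4  → stack: [81]
  PUSH R5  → stack: [81, 35]
  PUSH R3  → stack: [81, 35, 29]
  POP R1  → R1 = 29, stack: [81, 35]
Final: R1 = 29

29


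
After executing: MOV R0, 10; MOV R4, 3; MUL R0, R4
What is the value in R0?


Register state trace:
  MOV R0, 10  → R0 = 10
  MOV R4, 3  → R4 = 3
  MUL R0, R4  → R0 = 10 * 3 = 30
Final: R0 = 30

30


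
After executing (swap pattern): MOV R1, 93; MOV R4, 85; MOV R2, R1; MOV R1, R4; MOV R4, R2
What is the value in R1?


Register state trace (swap pattern):
  MOV R1, 93  → R1 = 93
  MOV R4, 85  → R4 = 85
  MOV R2, R1  → R2 = 93  (save R1)
  MOV R1, R4  → R1 = 85  (R1 gets R4's value)
  MOV R4, R2  → R4 = 93  (R4 gets saved value)
Final: R1 = 85

85


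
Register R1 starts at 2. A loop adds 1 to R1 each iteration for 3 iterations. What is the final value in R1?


Starting value: R1 = 2
  Iter 1: R1 = 2 + 1 = 3
  Iter 2: R1 = 3 + 1 = 4
  Iter 3: R1 = 4 + 1 = 5
Final: R1 = 5

5


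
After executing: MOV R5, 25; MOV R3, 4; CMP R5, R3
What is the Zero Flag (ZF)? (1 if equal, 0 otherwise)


Register state trace:
  MOV R5, 25  → R5 = 25
  MOV R3, 4  → R3 = 4
  CMP R5, R3  → computes 25 - 4 = 21
  Result is nonzero, so values are not equal
ZF = 0

0


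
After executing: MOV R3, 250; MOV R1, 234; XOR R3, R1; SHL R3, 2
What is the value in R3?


Register state trace:
  MOV R3, 250  → R3 = 250 (0b11111010)
  MOV R1, 234  → R1 = 234 (0b11101010)
  XOR R3, R1  → R3 = 250 XOR 234 = 16 (0b00010000)
  SHL R3, 2  → R3 = 16 << 2 = 64
Final: R3 = 64

64


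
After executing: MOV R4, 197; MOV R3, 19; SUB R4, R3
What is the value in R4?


Register state trace:
  MOV R4, 197  → R4 = 197
  MOV R3, 19  → R3 = 19
  SUB R4, R3  → R4 = 197 - 19 = 178
Final: R4 = 178

178
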